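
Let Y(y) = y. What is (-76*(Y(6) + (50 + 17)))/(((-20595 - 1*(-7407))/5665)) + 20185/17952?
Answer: 1425472595/597856 ≈ 2384.3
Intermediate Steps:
(-76*(Y(6) + (50 + 17)))/(((-20595 - 1*(-7407))/5665)) + 20185/17952 = (-76*(6 + (50 + 17)))/(((-20595 - 1*(-7407))/5665)) + 20185/17952 = (-76*(6 + 67))/(((-20595 + 7407)*(1/5665))) + 20185*(1/17952) = (-76*73)/((-13188*1/5665)) + 1835/1632 = -5548/(-13188/5665) + 1835/1632 = -5548*(-5665/13188) + 1835/1632 = 7857355/3297 + 1835/1632 = 1425472595/597856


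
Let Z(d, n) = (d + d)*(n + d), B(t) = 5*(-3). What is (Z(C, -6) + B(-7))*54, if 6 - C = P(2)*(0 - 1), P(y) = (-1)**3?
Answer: -1350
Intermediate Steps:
P(y) = -1
B(t) = -15
C = 5 (C = 6 - (-1)*(0 - 1) = 6 - (-1)*(-1) = 6 - 1*1 = 6 - 1 = 5)
Z(d, n) = 2*d*(d + n) (Z(d, n) = (2*d)*(d + n) = 2*d*(d + n))
(Z(C, -6) + B(-7))*54 = (2*5*(5 - 6) - 15)*54 = (2*5*(-1) - 15)*54 = (-10 - 15)*54 = -25*54 = -1350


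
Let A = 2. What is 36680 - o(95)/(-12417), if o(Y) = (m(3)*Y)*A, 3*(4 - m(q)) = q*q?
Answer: 455455750/12417 ≈ 36680.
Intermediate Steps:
m(q) = 4 - q**2/3 (m(q) = 4 - q*q/3 = 4 - q**2/3)
o(Y) = 2*Y (o(Y) = ((4 - 1/3*3**2)*Y)*2 = ((4 - 1/3*9)*Y)*2 = ((4 - 3)*Y)*2 = (1*Y)*2 = Y*2 = 2*Y)
36680 - o(95)/(-12417) = 36680 - 2*95/(-12417) = 36680 - 190*(-1)/12417 = 36680 - 1*(-190/12417) = 36680 + 190/12417 = 455455750/12417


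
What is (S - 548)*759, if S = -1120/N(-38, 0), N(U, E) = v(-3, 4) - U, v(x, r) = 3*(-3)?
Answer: -12912108/29 ≈ -4.4525e+5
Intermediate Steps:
v(x, r) = -9
N(U, E) = -9 - U
S = -1120/29 (S = -1120/(-9 - 1*(-38)) = -1120/(-9 + 38) = -1120/29 ≈ -38.621)
(S - 548)*759 = (-1120/29 - 548)*759 = -17012/29*759 = -12912108/29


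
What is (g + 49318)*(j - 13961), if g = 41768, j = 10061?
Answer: -355235400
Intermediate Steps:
(g + 49318)*(j - 13961) = (41768 + 49318)*(10061 - 13961) = 91086*(-3900) = -355235400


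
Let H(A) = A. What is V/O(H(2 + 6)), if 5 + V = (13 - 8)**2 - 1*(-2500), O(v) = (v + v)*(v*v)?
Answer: 315/128 ≈ 2.4609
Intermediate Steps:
O(v) = 2*v**3 (O(v) = (2*v)*v**2 = 2*v**3)
V = 2520 (V = -5 + ((13 - 8)**2 - 1*(-2500)) = -5 + (5**2 + 2500) = -5 + (25 + 2500) = -5 + 2525 = 2520)
V/O(H(2 + 6)) = 2520/((2*(2 + 6)**3)) = 2520/((2*8**3)) = 2520/((2*512)) = 2520/1024 = 2520*(1/1024) = 315/128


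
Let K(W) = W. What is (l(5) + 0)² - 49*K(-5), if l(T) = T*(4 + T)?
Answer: 2270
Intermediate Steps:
(l(5) + 0)² - 49*K(-5) = (5*(4 + 5) + 0)² - 49*(-5) = (5*9 + 0)² + 245 = (45 + 0)² + 245 = 45² + 245 = 2025 + 245 = 2270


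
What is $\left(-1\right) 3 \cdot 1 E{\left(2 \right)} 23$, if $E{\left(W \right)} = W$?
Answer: $-138$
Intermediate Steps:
$\left(-1\right) 3 \cdot 1 E{\left(2 \right)} 23 = \left(-1\right) 3 \cdot 1 \cdot 2 \cdot 23 = \left(-3\right) 1 \cdot 2 \cdot 23 = \left(-3\right) 2 \cdot 23 = \left(-6\right) 23 = -138$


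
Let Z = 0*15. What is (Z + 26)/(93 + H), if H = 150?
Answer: 26/243 ≈ 0.10700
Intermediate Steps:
Z = 0
(Z + 26)/(93 + H) = (0 + 26)/(93 + 150) = 26/243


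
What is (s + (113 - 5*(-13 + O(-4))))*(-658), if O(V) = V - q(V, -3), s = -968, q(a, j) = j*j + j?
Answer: 486920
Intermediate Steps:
q(a, j) = j + j² (q(a, j) = j² + j = j + j²)
O(V) = -6 + V (O(V) = V - (-3)*(1 - 3) = V - (-3)*(-2) = V - 1*6 = V - 6 = -6 + V)
(s + (113 - 5*(-13 + O(-4))))*(-658) = (-968 + (113 - 5*(-13 + (-6 - 4))))*(-658) = (-968 + (113 - 5*(-13 - 10)))*(-658) = (-968 + (113 - 5*(-23)))*(-658) = (-968 + (113 + 115))*(-658) = (-968 + 228)*(-658) = -740*(-658) = 486920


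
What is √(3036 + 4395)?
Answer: √7431 ≈ 86.203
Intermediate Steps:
√(3036 + 4395) = √7431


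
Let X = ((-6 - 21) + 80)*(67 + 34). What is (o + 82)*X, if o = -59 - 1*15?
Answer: 42824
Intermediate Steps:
o = -74 (o = -59 - 15 = -74)
X = 5353 (X = (-27 + 80)*101 = 53*101 = 5353)
(o + 82)*X = (-74 + 82)*5353 = 8*5353 = 42824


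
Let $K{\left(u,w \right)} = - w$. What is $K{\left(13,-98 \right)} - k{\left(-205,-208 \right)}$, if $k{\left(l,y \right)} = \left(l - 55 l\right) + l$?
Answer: $-10767$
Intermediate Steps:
$k{\left(l,y \right)} = - 53 l$ ($k{\left(l,y \right)} = - 54 l + l = - 53 l$)
$K{\left(13,-98 \right)} - k{\left(-205,-208 \right)} = \left(-1\right) \left(-98\right) - \left(-53\right) \left(-205\right) = 98 - 10865 = -10767$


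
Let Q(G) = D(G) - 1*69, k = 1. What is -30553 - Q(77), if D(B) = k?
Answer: -30485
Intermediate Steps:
D(B) = 1
Q(G) = -68 (Q(G) = 1 - 1*69 = 1 - 69 = -68)
-30553 - Q(77) = -30553 - 1*(-68) = -30553 + 68 = -30485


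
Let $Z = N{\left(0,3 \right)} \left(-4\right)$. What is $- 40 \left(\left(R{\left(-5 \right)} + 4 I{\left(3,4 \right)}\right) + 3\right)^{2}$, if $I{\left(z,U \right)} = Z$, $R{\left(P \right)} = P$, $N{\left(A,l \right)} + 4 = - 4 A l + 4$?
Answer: $-160$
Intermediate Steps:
$N{\left(A,l \right)} = - 4 A l$ ($N{\left(A,l \right)} = -4 + \left(- 4 A l + 4\right) = -4 - \left(-4 + 4 A l\right) = - 4 A l$)
$Z = 0$ ($Z = \left(-4\right) 0 \cdot 3 \left(-4\right) = 0 \left(-4\right) = 0$)
$I{\left(z,U \right)} = 0$
$- 40 \left(\left(R{\left(-5 \right)} + 4 I{\left(3,4 \right)}\right) + 3\right)^{2} = - 40 \left(\left(-5 + 4 \cdot 0\right) + 3\right)^{2} = - 40 \left(\left(-5 + 0\right) + 3\right)^{2} = - 40 \left(-5 + 3\right)^{2} = - 40 \left(-2\right)^{2} = \left(-40\right) 4 = -160$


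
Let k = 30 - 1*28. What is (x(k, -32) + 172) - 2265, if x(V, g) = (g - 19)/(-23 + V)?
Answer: -14634/7 ≈ -2090.6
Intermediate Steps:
k = 2 (k = 30 - 28 = 2)
x(V, g) = (-19 + g)/(-23 + V)
(x(k, -32) + 172) - 2265 = ((-19 - 32)/(-23 + 2) + 172) - 2265 = (-51/(-21) + 172) - 2265 = (-1/21*(-51) + 172) - 2265 = (17/7 + 172) - 2265 = 1221/7 - 2265 = -14634/7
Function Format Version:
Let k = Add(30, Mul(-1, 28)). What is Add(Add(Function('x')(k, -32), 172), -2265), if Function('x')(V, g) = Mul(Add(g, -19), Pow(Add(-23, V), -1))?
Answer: Rational(-14634, 7) ≈ -2090.6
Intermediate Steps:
k = 2 (k = Add(30, -28) = 2)
Function('x')(V, g) = Mul(Pow(Add(-23, V), -1), Add(-19, g)) (Function('x')(V, g) = Mul(Add(-19, g), Pow(Add(-23, V), -1)) = Mul(Pow(Add(-23, V), -1), Add(-19, g)))
Add(Add(Function('x')(k, -32), 172), -2265) = Add(Add(Mul(Pow(Add(-23, 2), -1), Add(-19, -32)), 172), -2265) = Add(Add(Mul(Pow(-21, -1), -51), 172), -2265) = Add(Add(Mul(Rational(-1, 21), -51), 172), -2265) = Add(Add(Rational(17, 7), 172), -2265) = Add(Rational(1221, 7), -2265) = Rational(-14634, 7)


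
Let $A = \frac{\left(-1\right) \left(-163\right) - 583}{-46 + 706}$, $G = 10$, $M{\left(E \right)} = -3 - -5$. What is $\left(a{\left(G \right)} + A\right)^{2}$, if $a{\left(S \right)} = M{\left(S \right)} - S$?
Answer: $\frac{9025}{121} \approx 74.587$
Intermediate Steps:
$M{\left(E \right)} = 2$ ($M{\left(E \right)} = -3 + 5 = 2$)
$A = - \frac{7}{11}$ ($A = \frac{163 - 583}{660} = \left(-420\right) \frac{1}{660} = - \frac{7}{11} \approx -0.63636$)
$a{\left(S \right)} = 2 - S$
$\left(a{\left(G \right)} + A\right)^{2} = \left(\left(2 - 10\right) - \frac{7}{11}\right)^{2} = \left(-8 - \frac{7}{11}\right)^{2} = \left(- \frac{95}{11}\right)^{2} = \frac{9025}{121}$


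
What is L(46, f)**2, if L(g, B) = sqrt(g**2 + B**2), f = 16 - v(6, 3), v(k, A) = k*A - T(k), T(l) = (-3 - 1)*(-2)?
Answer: 2152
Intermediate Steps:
T(l) = 8 (T(l) = -4*(-2) = 8)
v(k, A) = -8 + A*k (v(k, A) = k*A - 1*8 = A*k - 8 = -8 + A*k)
f = 6 (f = 16 - (-8 + 3*6) = 16 - (-8 + 18) = 16 - 1*10 = 16 - 10 = 6)
L(g, B) = sqrt(B**2 + g**2)
L(46, f)**2 = (sqrt(6**2 + 46**2))**2 = (sqrt(36 + 2116))**2 = (sqrt(2152))**2 = (2*sqrt(538))**2 = 2152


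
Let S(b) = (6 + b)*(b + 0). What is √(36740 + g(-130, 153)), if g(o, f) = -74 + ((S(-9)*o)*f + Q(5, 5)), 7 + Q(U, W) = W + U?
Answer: I*√500361 ≈ 707.36*I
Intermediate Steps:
Q(U, W) = -7 + U + W (Q(U, W) = -7 + (W + U) = -7 + (U + W) = -7 + U + W)
S(b) = b*(6 + b) (S(b) = (6 + b)*b = b*(6 + b))
g(o, f) = -71 + 27*f*o (g(o, f) = -74 + (((-9*(6 - 9))*o)*f + (-7 + 5 + 5)) = -74 + (((-9*(-3))*o)*f + 3) = -74 + ((27*o)*f + 3) = -74 + (27*f*o + 3) = -74 + (3 + 27*f*o) = -71 + 27*f*o)
√(36740 + g(-130, 153)) = √(36740 + (-71 + 27*153*(-130))) = √(36740 + (-71 - 537030)) = √(36740 - 537101) = √(-500361) = I*√500361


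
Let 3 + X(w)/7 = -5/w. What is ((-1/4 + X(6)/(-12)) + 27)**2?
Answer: 4355569/5184 ≈ 840.19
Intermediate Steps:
X(w) = -21 - 35/w (X(w) = -21 + 7*(-5/w) = -21 - 35/w)
((-1/4 + X(6)/(-12)) + 27)**2 = ((-1/4 + (-21 - 35/6)/(-12)) + 27)**2 = ((-1*1/4 + (-21 - 35*1/6)*(-1/12)) + 27)**2 = ((-1/4 + (-21 - 35/6)*(-1/12)) + 27)**2 = ((-1/4 - 161/6*(-1/12)) + 27)**2 = ((-1/4 + 161/72) + 27)**2 = (143/72 + 27)**2 = (2087/72)**2 = 4355569/5184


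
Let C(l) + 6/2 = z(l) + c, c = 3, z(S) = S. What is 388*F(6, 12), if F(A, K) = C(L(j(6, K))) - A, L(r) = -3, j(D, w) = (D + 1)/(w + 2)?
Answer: -3492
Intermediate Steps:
j(D, w) = (1 + D)/(2 + w)
C(l) = l (C(l) = -3 + (l + 3) = -3 + (3 + l) = l)
F(A, K) = -3 - A
388*F(6, 12) = 388*(-3 - 1*6) = 388*(-3 - 6) = 388*(-9) = -3492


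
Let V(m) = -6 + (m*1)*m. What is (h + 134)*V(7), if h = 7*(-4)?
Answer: 4558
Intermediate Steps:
h = -28
V(m) = -6 + m² (V(m) = -6 + m*m = -6 + m²)
(h + 134)*V(7) = (-28 + 134)*(-6 + 7²) = 106*(-6 + 49) = 106*43 = 4558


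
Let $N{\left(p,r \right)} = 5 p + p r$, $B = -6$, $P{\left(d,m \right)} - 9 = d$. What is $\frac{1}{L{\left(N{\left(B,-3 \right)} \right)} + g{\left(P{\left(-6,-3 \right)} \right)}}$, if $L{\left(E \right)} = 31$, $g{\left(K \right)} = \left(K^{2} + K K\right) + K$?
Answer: $\frac{1}{52} \approx 0.019231$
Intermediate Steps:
$P{\left(d,m \right)} = 9 + d$
$g{\left(K \right)} = K + 2 K^{2}$ ($g{\left(K \right)} = \left(K^{2} + K^{2}\right) + K = 2 K^{2} + K = K + 2 K^{2}$)
$\frac{1}{L{\left(N{\left(B,-3 \right)} \right)} + g{\left(P{\left(-6,-3 \right)} \right)}} = \frac{1}{31 + \left(9 - 6\right) \left(1 + 2 \left(9 - 6\right)\right)} = \frac{1}{31 + 3 \left(1 + 2 \cdot 3\right)} = \frac{1}{31 + 3 \left(1 + 6\right)} = \frac{1}{31 + 3 \cdot 7} = \frac{1}{31 + 21} = \frac{1}{52}$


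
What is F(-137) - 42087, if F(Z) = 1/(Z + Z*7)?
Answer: -46127353/1096 ≈ -42087.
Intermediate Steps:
F(Z) = 1/(8*Z) (F(Z) = 1/(Z + 7*Z) = 1/(8*Z))
F(-137) - 42087 = (⅛)/(-137) - 42087 = (⅛)*(-1/137) - 42087 = -1/1096 - 42087 = -46127353/1096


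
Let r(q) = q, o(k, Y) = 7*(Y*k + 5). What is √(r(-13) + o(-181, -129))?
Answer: √163465 ≈ 404.31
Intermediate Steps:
o(k, Y) = 35 + 7*Y*k (o(k, Y) = 7*(5 + Y*k) = 35 + 7*Y*k)
√(r(-13) + o(-181, -129)) = √(-13 + (35 + 7*(-129)*(-181))) = √(-13 + (35 + 163443)) = √(-13 + 163478) = √163465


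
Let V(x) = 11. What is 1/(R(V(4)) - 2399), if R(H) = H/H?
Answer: -1/2398 ≈ -0.00041701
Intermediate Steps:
R(H) = 1
1/(R(V(4)) - 2399) = 1/(1 - 2399) = 1/(-2398) = -1/2398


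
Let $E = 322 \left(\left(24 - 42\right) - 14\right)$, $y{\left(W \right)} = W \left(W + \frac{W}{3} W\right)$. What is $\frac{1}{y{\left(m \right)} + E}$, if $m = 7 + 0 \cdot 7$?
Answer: $- \frac{3}{30422} \approx -9.8613 \cdot 10^{-5}$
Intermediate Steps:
$m = 7$ ($m = 7 + 0 = 7$)
$y{\left(W \right)} = W \left(W + \frac{W^{2}}{3}\right)$ ($y{\left(W \right)} = W \left(W + W \frac{1}{3} W\right) = W \left(W + \frac{W}{3} W\right) = W \left(W + \frac{W^{2}}{3}\right)$)
$E = -10304$ ($E = 322 \left(-18 - 14\right) = 322 \left(-32\right) = -10304$)
$\frac{1}{y{\left(m \right)} + E} = \frac{1}{\frac{7^{2} \left(3 + 7\right)}{3} - 10304} = \frac{1}{\frac{1}{3} \cdot 49 \cdot 10 - 10304} = \frac{1}{\frac{490}{3} - 10304} = \frac{1}{- \frac{30422}{3}} = - \frac{3}{30422}$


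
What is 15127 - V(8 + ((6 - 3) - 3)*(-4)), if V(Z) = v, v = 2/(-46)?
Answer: 347922/23 ≈ 15127.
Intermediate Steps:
v = -1/23 (v = 2*(-1/46) = -1/23 ≈ -0.043478)
V(Z) = -1/23
15127 - V(8 + ((6 - 3) - 3)*(-4)) = 15127 - 1*(-1/23) = 15127 + 1/23 = 347922/23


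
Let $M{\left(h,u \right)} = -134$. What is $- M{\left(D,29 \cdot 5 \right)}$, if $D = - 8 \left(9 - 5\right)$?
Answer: $134$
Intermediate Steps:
$D = -32$ ($D = \left(-8\right) 4 = -32$)
$- M{\left(D,29 \cdot 5 \right)} = \left(-1\right) \left(-134\right) = 134$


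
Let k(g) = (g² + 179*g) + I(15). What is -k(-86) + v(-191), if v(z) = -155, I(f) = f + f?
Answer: 7813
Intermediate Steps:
I(f) = 2*f
k(g) = 30 + g² + 179*g (k(g) = (g² + 179*g) + 2*15 = (g² + 179*g) + 30 = 30 + g² + 179*g)
-k(-86) + v(-191) = -(30 + (-86)² + 179*(-86)) - 155 = -(30 + 7396 - 15394) - 155 = -1*(-7968) - 155 = 7968 - 155 = 7813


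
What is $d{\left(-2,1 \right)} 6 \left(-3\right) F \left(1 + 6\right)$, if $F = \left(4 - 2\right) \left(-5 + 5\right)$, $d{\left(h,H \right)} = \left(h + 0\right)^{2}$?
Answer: $0$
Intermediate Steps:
$d{\left(h,H \right)} = h^{2}$
$F = 0$ ($F = 2 \cdot 0 = 0$)
$d{\left(-2,1 \right)} 6 \left(-3\right) F \left(1 + 6\right) = \left(-2\right)^{2} \cdot 6 \left(-3\right) 0 \left(1 + 6\right) = 4 \cdot 6 \left(-3\right) 0 \cdot 7 = 24 \left(-3\right) 0 \cdot 7 = \left(-72\right) 0 \cdot 7 = 0 \cdot 7 = 0$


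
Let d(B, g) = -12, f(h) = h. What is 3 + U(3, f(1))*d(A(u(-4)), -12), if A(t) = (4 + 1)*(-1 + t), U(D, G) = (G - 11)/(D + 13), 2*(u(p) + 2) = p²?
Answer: 21/2 ≈ 10.500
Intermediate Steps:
u(p) = -2 + p²/2
U(D, G) = (-11 + G)/(13 + D)
A(t) = -5 + 5*t (A(t) = 5*(-1 + t) = -5 + 5*t)
3 + U(3, f(1))*d(A(u(-4)), -12) = 3 + ((-11 + 1)/(13 + 3))*(-12) = 3 + (-10/16)*(-12) = 3 + ((1/16)*(-10))*(-12) = 3 - 5/8*(-12) = 3 + 15/2 = 21/2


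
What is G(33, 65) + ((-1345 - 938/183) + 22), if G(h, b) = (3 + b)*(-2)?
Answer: -267935/183 ≈ -1464.1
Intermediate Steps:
G(h, b) = -6 - 2*b
G(33, 65) + ((-1345 - 938/183) + 22) = (-6 - 2*65) + ((-1345 - 938/183) + 22) = (-6 - 130) + ((-1345 - 938*1/183) + 22) = -136 + ((-1345 - 938/183) + 22) = -136 + (-247073/183 + 22) = -136 - 243047/183 = -267935/183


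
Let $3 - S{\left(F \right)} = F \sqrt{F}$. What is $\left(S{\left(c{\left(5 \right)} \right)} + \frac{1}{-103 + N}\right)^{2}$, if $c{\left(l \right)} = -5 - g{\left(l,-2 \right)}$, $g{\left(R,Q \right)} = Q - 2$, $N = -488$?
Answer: $\frac{2790703}{349281} + \frac{3544 i}{591} \approx 7.9899 + 5.9966 i$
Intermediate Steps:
$g{\left(R,Q \right)} = -2 + Q$
$c{\left(l \right)} = -1$ ($c{\left(l \right)} = -5 - \left(-2 - 2\right) = -5 - -4 = -5 + 4 = -1$)
$S{\left(F \right)} = 3 - F^{\frac{3}{2}}$ ($S{\left(F \right)} = 3 - F \sqrt{F} = 3 - F^{\frac{3}{2}}$)
$\left(S{\left(c{\left(5 \right)} \right)} + \frac{1}{-103 + N}\right)^{2} = \left(\left(3 - \left(-1\right)^{\frac{3}{2}}\right) + \frac{1}{-103 - 488}\right)^{2} = \left(\left(3 - - i\right) + \frac{1}{-591}\right)^{2} = \left(\left(3 + i\right) - \frac{1}{591}\right)^{2} = \left(\frac{1772}{591} + i\right)^{2}$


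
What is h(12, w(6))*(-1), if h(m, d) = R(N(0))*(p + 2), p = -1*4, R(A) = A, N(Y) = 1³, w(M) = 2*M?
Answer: 2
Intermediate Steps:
N(Y) = 1
p = -4
h(m, d) = -2 (h(m, d) = 1*(-4 + 2) = 1*(-2) = -2)
h(12, w(6))*(-1) = -2*(-1) = 2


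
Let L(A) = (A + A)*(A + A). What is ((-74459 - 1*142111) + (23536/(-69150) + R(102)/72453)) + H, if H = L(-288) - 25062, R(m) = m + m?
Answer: 75271835390932/835020825 ≈ 90144.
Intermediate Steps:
L(A) = 4*A² (L(A) = (2*A)*(2*A) = 4*A²)
R(m) = 2*m
H = 306714 (H = 4*(-288)² - 25062 = 4*82944 - 25062 = 331776 - 25062 = 306714)
((-74459 - 1*142111) + (23536/(-69150) + R(102)/72453)) + H = ((-74459 - 1*142111) + (23536/(-69150) + (2*102)/72453)) + 306714 = ((-74459 - 142111) + (23536*(-1/69150) + 204*(1/72453))) + 306714 = (-216570 + (-11768/34575 + 68/24151)) + 306714 = (-216570 - 281857868/835020825) + 306714 = -180840741928118/835020825 + 306714 = 75271835390932/835020825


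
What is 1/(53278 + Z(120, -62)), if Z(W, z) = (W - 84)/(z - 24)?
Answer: 43/2290936 ≈ 1.8770e-5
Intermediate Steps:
Z(W, z) = (-84 + W)/(-24 + z)
1/(53278 + Z(120, -62)) = 1/(53278 + (-84 + 120)/(-24 - 62)) = 1/(53278 + 36/(-86)) = 1/(53278 - 1/86*36) = 1/(53278 - 18/43) = 1/(2290936/43) = 43/2290936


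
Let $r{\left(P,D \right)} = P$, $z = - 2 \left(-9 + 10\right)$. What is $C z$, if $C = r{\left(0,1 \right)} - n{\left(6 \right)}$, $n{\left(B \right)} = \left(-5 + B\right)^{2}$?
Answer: $2$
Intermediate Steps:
$z = -2$ ($z = \left(-2\right) 1 = -2$)
$C = -1$ ($C = 0 - \left(-5 + 6\right)^{2} = 0 - 1^{2} = 0 - 1 = -1$)
$C z = \left(-1\right) \left(-2\right) = 2$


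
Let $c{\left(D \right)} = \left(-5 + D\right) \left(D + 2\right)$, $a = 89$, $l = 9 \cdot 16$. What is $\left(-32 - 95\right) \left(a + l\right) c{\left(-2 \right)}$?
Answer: $0$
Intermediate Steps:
$l = 144$
$c{\left(D \right)} = \left(-5 + D\right) \left(2 + D\right)$
$\left(-32 - 95\right) \left(a + l\right) c{\left(-2 \right)} = \left(-32 - 95\right) \left(89 + 144\right) \left(-10 + \left(-2\right)^{2} - -6\right) = \left(-127\right) 233 \left(-10 + 4 + 6\right) = \left(-29591\right) 0 = 0$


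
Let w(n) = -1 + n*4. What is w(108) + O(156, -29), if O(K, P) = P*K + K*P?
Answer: -8617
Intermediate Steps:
O(K, P) = 2*K*P (O(K, P) = K*P + K*P = 2*K*P)
w(n) = -1 + 4*n
w(108) + O(156, -29) = (-1 + 4*108) + 2*156*(-29) = (-1 + 432) - 9048 = 431 - 9048 = -8617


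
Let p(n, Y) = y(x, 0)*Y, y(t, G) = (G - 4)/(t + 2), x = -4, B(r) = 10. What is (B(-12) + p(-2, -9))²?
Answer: 64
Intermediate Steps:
y(t, G) = (-4 + G)/(2 + t)
p(n, Y) = 2*Y (p(n, Y) = ((-4 + 0)/(2 - 4))*Y = (-4/(-2))*Y = (-½*(-4))*Y = 2*Y)
(B(-12) + p(-2, -9))² = (10 + 2*(-9))² = (10 - 18)² = (-8)² = 64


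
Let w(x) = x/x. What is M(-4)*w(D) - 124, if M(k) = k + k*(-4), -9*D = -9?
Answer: -112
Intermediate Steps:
D = 1 (D = -1/9*(-9) = 1)
w(x) = 1
M(k) = -3*k (M(k) = k - 4*k = -3*k)
M(-4)*w(D) - 124 = -3*(-4)*1 - 124 = 12*1 - 124 = 12 - 124 = -112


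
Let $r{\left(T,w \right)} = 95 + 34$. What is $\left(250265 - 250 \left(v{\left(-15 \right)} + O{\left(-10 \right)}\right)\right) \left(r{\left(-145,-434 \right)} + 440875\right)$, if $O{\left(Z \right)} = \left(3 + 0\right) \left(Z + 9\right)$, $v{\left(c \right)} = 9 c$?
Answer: $125582504060$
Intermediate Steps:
$O{\left(Z \right)} = 27 + 3 Z$ ($O{\left(Z \right)} = 3 \left(9 + Z\right) = 27 + 3 Z$)
$r{\left(T,w \right)} = 129$
$\left(250265 - 250 \left(v{\left(-15 \right)} + O{\left(-10 \right)}\right)\right) \left(r{\left(-145,-434 \right)} + 440875\right) = \left(250265 - 250 \left(9 \left(-15\right) + \left(27 + 3 \left(-10\right)\right)\right)\right) \left(129 + 440875\right) = \left(250265 - 250 \left(-135 + \left(27 - 30\right)\right)\right) 441004 = \left(250265 - 250 \left(-135 - 3\right)\right) 441004 = \left(250265 - -34500\right) 441004 = \left(250265 + 34500\right) 441004 = 284765 \cdot 441004 = 125582504060$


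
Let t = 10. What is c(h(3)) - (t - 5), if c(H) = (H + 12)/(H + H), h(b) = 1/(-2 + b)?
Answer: 3/2 ≈ 1.5000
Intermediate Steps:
c(H) = (12 + H)/(2*H) (c(H) = (12 + H)/((2*H)) = (12 + H)*(1/(2*H)) = (12 + H)/(2*H))
c(h(3)) - (t - 5) = (12 + 1/(-2 + 3))/(2*(1/(-2 + 3))) - (10 - 5) = (12 + 1/1)/(2*(1/1)) - 5 = (½)*(12 + 1)/1 - 1*5 = (½)*1*13 - 5 = 13/2 - 5 = 3/2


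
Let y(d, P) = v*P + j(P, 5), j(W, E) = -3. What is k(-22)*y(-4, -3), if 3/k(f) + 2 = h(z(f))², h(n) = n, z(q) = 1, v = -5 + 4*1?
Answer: 0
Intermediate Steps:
v = -1 (v = -5 + 4 = -1)
y(d, P) = -3 - P (y(d, P) = -P - 3 = -3 - P)
k(f) = -3 (k(f) = 3/(-2 + 1²) = 3/(-2 + 1) = 3/(-1) = 3*(-1) = -3)
k(-22)*y(-4, -3) = -3*(-3 - 1*(-3)) = -3*(-3 + 3) = -3*0 = 0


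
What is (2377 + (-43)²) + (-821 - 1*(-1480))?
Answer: 4885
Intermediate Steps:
(2377 + (-43)²) + (-821 - 1*(-1480)) = (2377 + 1849) + (-821 + 1480) = 4226 + 659 = 4885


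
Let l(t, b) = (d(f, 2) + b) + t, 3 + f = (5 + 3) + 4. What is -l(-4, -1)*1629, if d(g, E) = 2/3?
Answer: 7059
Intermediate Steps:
f = 9 (f = -3 + ((5 + 3) + 4) = -3 + (8 + 4) = -3 + 12 = 9)
d(g, E) = 2/3 (d(g, E) = 2*(1/3) = 2/3)
l(t, b) = 2/3 + b + t (l(t, b) = (2/3 + b) + t = 2/3 + b + t)
-l(-4, -1)*1629 = -(2/3 - 1 - 4)*1629 = -(-13)*1629/3 = -1*(-7059) = 7059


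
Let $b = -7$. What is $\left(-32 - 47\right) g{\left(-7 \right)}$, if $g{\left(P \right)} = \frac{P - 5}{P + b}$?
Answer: $- \frac{474}{7} \approx -67.714$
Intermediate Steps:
$g{\left(P \right)} = \frac{-5 + P}{-7 + P}$ ($g{\left(P \right)} = \frac{P - 5}{P - 7} = \frac{-5 + P}{-7 + P}$)
$\left(-32 - 47\right) g{\left(-7 \right)} = \left(-32 - 47\right) \frac{-5 - 7}{-7 - 7} = - 79 \frac{1}{-14} \left(-12\right) = - 79 \left(\left(- \frac{1}{14}\right) \left(-12\right)\right) = \left(-79\right) \frac{6}{7} = - \frac{474}{7}$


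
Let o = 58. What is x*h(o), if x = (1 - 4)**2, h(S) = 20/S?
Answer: 90/29 ≈ 3.1034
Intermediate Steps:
x = 9 (x = (-3)**2 = 9)
x*h(o) = 9*(20/58) = 9*(20*(1/58)) = 9*(10/29) = 90/29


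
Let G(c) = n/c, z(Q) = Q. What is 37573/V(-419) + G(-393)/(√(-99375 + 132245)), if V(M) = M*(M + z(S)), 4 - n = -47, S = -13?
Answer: 37573/181008 - 17*√32870/4305970 ≈ 0.20686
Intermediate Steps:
n = 51 (n = 4 - 1*(-47) = 4 + 47 = 51)
G(c) = 51/c
V(M) = M*(-13 + M) (V(M) = M*(M - 13) = M*(-13 + M))
37573/V(-419) + G(-393)/(√(-99375 + 132245)) = 37573/((-419*(-13 - 419))) + (51/(-393))/(√(-99375 + 132245)) = 37573/((-419*(-432))) + (51*(-1/393))/(√32870) = 37573/181008 - 17*√32870/4305970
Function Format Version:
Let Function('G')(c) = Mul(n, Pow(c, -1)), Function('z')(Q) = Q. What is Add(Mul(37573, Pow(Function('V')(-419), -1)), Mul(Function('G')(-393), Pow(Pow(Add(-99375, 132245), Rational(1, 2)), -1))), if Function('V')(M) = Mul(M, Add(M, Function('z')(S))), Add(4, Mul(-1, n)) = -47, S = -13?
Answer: Add(Rational(37573, 181008), Mul(Rational(-17, 4305970), Pow(32870, Rational(1, 2)))) ≈ 0.20686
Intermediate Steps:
n = 51 (n = Add(4, Mul(-1, -47)) = Add(4, 47) = 51)
Function('G')(c) = Mul(51, Pow(c, -1))
Function('V')(M) = Mul(M, Add(-13, M)) (Function('V')(M) = Mul(M, Add(M, -13)) = Mul(M, Add(-13, M)))
Add(Mul(37573, Pow(Function('V')(-419), -1)), Mul(Function('G')(-393), Pow(Pow(Add(-99375, 132245), Rational(1, 2)), -1))) = Add(Mul(37573, Pow(Mul(-419, Add(-13, -419)), -1)), Mul(Mul(51, Pow(-393, -1)), Pow(Pow(Add(-99375, 132245), Rational(1, 2)), -1))) = Add(Mul(37573, Pow(Mul(-419, -432), -1)), Mul(Mul(51, Rational(-1, 393)), Pow(Pow(32870, Rational(1, 2)), -1))) = Add(Mul(37573, Pow(181008, -1)), Mul(Rational(-17, 131), Mul(Rational(1, 32870), Pow(32870, Rational(1, 2))))) = Add(Mul(37573, Rational(1, 181008)), Mul(Rational(-17, 4305970), Pow(32870, Rational(1, 2)))) = Add(Rational(37573, 181008), Mul(Rational(-17, 4305970), Pow(32870, Rational(1, 2))))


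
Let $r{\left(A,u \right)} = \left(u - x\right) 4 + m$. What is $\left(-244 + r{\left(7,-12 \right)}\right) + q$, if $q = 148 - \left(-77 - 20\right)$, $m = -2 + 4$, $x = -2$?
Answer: $-37$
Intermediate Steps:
$m = 2$
$r{\left(A,u \right)} = 10 + 4 u$ ($r{\left(A,u \right)} = \left(u - -2\right) 4 + 2 = \left(u + 2\right) 4 + 2 = \left(2 + u\right) 4 + 2 = \left(8 + 4 u\right) + 2 = 10 + 4 u$)
$q = 245$ ($q = 148 - \left(-77 - 20\right) = 148 - -97 = 148 + 97 = 245$)
$\left(-244 + r{\left(7,-12 \right)}\right) + q = \left(-244 + \left(10 + 4 \left(-12\right)\right)\right) + 245 = \left(-244 + \left(10 - 48\right)\right) + 245 = \left(-244 - 38\right) + 245 = -282 + 245 = -37$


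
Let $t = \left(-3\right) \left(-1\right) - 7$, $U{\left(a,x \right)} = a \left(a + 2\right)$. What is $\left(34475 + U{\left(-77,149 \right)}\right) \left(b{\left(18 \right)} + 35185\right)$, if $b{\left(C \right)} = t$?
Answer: $1416035250$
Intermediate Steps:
$U{\left(a,x \right)} = a \left(2 + a\right)$
$t = -4$ ($t = 3 - 7 = -4$)
$b{\left(C \right)} = -4$
$\left(34475 + U{\left(-77,149 \right)}\right) \left(b{\left(18 \right)} + 35185\right) = \left(34475 - 77 \left(2 - 77\right)\right) \left(-4 + 35185\right) = \left(34475 - -5775\right) 35181 = \left(34475 + 5775\right) 35181 = 40250 \cdot 35181 = 1416035250$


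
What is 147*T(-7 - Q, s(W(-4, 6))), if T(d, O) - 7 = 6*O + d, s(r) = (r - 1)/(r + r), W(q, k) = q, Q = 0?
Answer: 2205/4 ≈ 551.25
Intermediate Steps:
s(r) = (-1 + r)/(2*r) (s(r) = (-1 + r)/((2*r)) = (-1 + r)*(1/(2*r)) = (-1 + r)/(2*r))
T(d, O) = 7 + d + 6*O (T(d, O) = 7 + (6*O + d) = 7 + (d + 6*O) = 7 + d + 6*O)
147*T(-7 - Q, s(W(-4, 6))) = 147*(7 + (-7 - 1*0) + 6*((½)*(-1 - 4)/(-4))) = 147*(7 + (-7 + 0) + 6*((½)*(-¼)*(-5))) = 147*(7 - 7 + 6*(5/8)) = 147*(7 - 7 + 15/4) = 147*(15/4) = 2205/4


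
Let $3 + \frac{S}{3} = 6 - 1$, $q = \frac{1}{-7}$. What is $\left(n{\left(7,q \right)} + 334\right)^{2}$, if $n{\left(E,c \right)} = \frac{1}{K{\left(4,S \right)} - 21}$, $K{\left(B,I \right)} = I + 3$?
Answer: $\frac{16056049}{144} \approx 1.115 \cdot 10^{5}$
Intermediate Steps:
$q = - \frac{1}{7} \approx -0.14286$
$S = 6$ ($S = -9 + 3 \left(6 - 1\right) = -9 + 3 \cdot 5 = -9 + 15 = 6$)
$K{\left(B,I \right)} = 3 + I$
$n{\left(E,c \right)} = - \frac{1}{12}$ ($n{\left(E,c \right)} = \frac{1}{\left(3 + 6\right) - 21} = \frac{1}{9 - 21} = \frac{1}{-12} = - \frac{1}{12}$)
$\left(n{\left(7,q \right)} + 334\right)^{2} = \left(- \frac{1}{12} + 334\right)^{2} = \left(\frac{4007}{12}\right)^{2} = \frac{16056049}{144}$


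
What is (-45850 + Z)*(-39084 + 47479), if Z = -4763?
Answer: -424896135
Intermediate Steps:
(-45850 + Z)*(-39084 + 47479) = (-45850 - 4763)*(-39084 + 47479) = -50613*8395 = -424896135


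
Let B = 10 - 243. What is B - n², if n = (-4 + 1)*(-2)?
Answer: -269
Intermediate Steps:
n = 6 (n = -3*(-2) = 6)
B = -233
B - n² = -233 - 1*6² = -233 - 1*36 = -233 - 36 = -269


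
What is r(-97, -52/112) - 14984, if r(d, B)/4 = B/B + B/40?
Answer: -4194413/280 ≈ -14980.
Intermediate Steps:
r(d, B) = 4 + B/10 (r(d, B) = 4*(B/B + B/40) = 4*(1 + B*(1/40)) = 4*(1 + B/40) = 4 + B/10)
r(-97, -52/112) - 14984 = (4 + (-52/112)/10) - 14984 = (4 + (-52*1/112)/10) - 14984 = (4 + (1/10)*(-13/28)) - 14984 = (4 - 13/280) - 14984 = 1107/280 - 14984 = -4194413/280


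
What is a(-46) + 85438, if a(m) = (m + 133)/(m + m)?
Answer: 7860209/92 ≈ 85437.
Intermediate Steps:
a(m) = (133 + m)/(2*m) (a(m) = (133 + m)/((2*m)) = (133 + m)*(1/(2*m)) = (133 + m)/(2*m))
a(-46) + 85438 = (½)*(133 - 46)/(-46) + 85438 = (½)*(-1/46)*87 + 85438 = -87/92 + 85438 = 7860209/92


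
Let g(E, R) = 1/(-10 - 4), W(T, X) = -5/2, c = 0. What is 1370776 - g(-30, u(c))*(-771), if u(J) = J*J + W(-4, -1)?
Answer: 19190093/14 ≈ 1.3707e+6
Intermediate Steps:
W(T, X) = -5/2 (W(T, X) = -5*1/2 = -5/2)
u(J) = -5/2 + J**2 (u(J) = J*J - 5/2 = J**2 - 5/2 = -5/2 + J**2)
g(E, R) = -1/14 (g(E, R) = 1/(-14) = -1/14)
1370776 - g(-30, u(c))*(-771) = 1370776 - (-1)*(-771)/14 = 1370776 - 1*771/14 = 1370776 - 771/14 = 19190093/14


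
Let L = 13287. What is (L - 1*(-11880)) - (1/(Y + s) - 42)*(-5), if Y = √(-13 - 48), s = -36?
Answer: 33866469/1357 - 5*I*√61/1357 ≈ 24957.0 - 0.028778*I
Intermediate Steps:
Y = I*√61 (Y = √(-61) = I*√61 ≈ 7.8102*I)
(L - 1*(-11880)) - (1/(Y + s) - 42)*(-5) = (13287 - 1*(-11880)) - (1/(I*√61 - 36) - 42)*(-5) = (13287 + 11880) - (1/(-36 + I*√61) - 42)*(-5) = 25167 - (-42 + 1/(-36 + I*√61))*(-5) = 25167 - (210 - 5/(-36 + I*√61)) = 25167 + (-210 + 5/(-36 + I*√61)) = 24957 + 5/(-36 + I*√61)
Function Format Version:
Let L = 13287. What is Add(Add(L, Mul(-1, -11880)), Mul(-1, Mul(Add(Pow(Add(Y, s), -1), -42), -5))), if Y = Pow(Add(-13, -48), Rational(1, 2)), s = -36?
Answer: Add(Rational(33866469, 1357), Mul(Rational(-5, 1357), I, Pow(61, Rational(1, 2)))) ≈ Add(24957., Mul(-0.028778, I))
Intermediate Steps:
Y = Mul(I, Pow(61, Rational(1, 2))) (Y = Pow(-61, Rational(1, 2)) = Mul(I, Pow(61, Rational(1, 2))) ≈ Mul(7.8102, I))
Add(Add(L, Mul(-1, -11880)), Mul(-1, Mul(Add(Pow(Add(Y, s), -1), -42), -5))) = Add(Add(13287, Mul(-1, -11880)), Mul(-1, Mul(Add(Pow(Add(Mul(I, Pow(61, Rational(1, 2))), -36), -1), -42), -5))) = Add(Add(13287, 11880), Mul(-1, Mul(Add(Pow(Add(-36, Mul(I, Pow(61, Rational(1, 2)))), -1), -42), -5))) = Add(25167, Mul(-1, Mul(Add(-42, Pow(Add(-36, Mul(I, Pow(61, Rational(1, 2)))), -1)), -5))) = Add(25167, Mul(-1, Add(210, Mul(-5, Pow(Add(-36, Mul(I, Pow(61, Rational(1, 2)))), -1))))) = Add(25167, Add(-210, Mul(5, Pow(Add(-36, Mul(I, Pow(61, Rational(1, 2)))), -1)))) = Add(24957, Mul(5, Pow(Add(-36, Mul(I, Pow(61, Rational(1, 2)))), -1)))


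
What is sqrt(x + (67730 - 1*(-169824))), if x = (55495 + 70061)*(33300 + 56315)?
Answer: sqrt(11251938494) ≈ 1.0608e+5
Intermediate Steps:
x = 11251700940 (x = 125556*89615 = 11251700940)
sqrt(x + (67730 - 1*(-169824))) = sqrt(11251700940 + (67730 - 1*(-169824))) = sqrt(11251700940 + (67730 + 169824)) = sqrt(11251700940 + 237554) = sqrt(11251938494)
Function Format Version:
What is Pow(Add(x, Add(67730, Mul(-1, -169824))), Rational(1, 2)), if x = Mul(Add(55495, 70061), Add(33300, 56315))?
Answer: Pow(11251938494, Rational(1, 2)) ≈ 1.0608e+5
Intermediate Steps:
x = 11251700940 (x = Mul(125556, 89615) = 11251700940)
Pow(Add(x, Add(67730, Mul(-1, -169824))), Rational(1, 2)) = Pow(Add(11251700940, Add(67730, Mul(-1, -169824))), Rational(1, 2)) = Pow(Add(11251700940, Add(67730, 169824)), Rational(1, 2)) = Pow(Add(11251700940, 237554), Rational(1, 2)) = Pow(11251938494, Rational(1, 2))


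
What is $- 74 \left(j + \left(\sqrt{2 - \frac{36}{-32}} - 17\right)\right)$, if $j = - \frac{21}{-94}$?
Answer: $\frac{58349}{47} - \frac{185 \sqrt{2}}{2} \approx 1110.7$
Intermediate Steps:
$j = \frac{21}{94}$ ($j = \left(-21\right) \left(- \frac{1}{94}\right) = \frac{21}{94} \approx 0.2234$)
$- 74 \left(j + \left(\sqrt{2 - \frac{36}{-32}} - 17\right)\right) = - 74 \left(\frac{21}{94} + \left(\sqrt{2 - \frac{36}{-32}} - 17\right)\right) = - 74 \left(\frac{21}{94} - \left(17 - \sqrt{2 - - \frac{9}{8}}\right)\right) = - 74 \left(\frac{21}{94} - \left(17 - \sqrt{2 + \frac{9}{8}}\right)\right) = - 74 \left(\frac{21}{94} - \left(17 - \sqrt{\frac{25}{8}}\right)\right) = - 74 \left(\frac{21}{94} - \left(17 - \frac{5 \sqrt{2}}{4}\right)\right) = - 74 \left(- \frac{1577}{94} + \frac{5 \sqrt{2}}{4}\right) = \frac{58349}{47} - \frac{185 \sqrt{2}}{2}$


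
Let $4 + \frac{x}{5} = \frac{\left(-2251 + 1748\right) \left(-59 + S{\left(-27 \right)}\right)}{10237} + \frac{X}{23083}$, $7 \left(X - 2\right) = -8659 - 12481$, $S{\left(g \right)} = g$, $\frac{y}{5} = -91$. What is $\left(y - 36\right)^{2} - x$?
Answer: $\frac{56967489933031}{236300671} \approx 2.4108 \cdot 10^{5}$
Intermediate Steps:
$y = -455$ ($y = 5 \left(-91\right) = -455$)
$X = -3018$ ($X = 2 + \frac{-8659 - 12481}{7} = 2 + \frac{1}{7} \left(-21140\right) = 2 - 3020 = -3018$)
$x = \frac{112132320}{236300671}$ ($x = -20 + 5 \left(\frac{\left(-2251 + 1748\right) \left(-59 - 27\right)}{10237} - \frac{3018}{23083}\right) = -20 + 5 \left(\left(-503\right) \left(-86\right) \frac{1}{10237} - \frac{3018}{23083}\right) = -20 + 5 \left(43258 \cdot \frac{1}{10237} - \frac{3018}{23083}\right) = -20 + 5 \left(\frac{43258}{10237} - \frac{3018}{23083}\right) = -20 + 5 \cdot \frac{967629148}{236300671} = -20 + \frac{4838145740}{236300671} = \frac{112132320}{236300671} \approx 0.47453$)
$\left(y - 36\right)^{2} - x = \left(-455 - 36\right)^{2} - \frac{112132320}{236300671} = \left(-491\right)^{2} - \frac{112132320}{236300671} = 241081 - \frac{112132320}{236300671} = \frac{56967489933031}{236300671}$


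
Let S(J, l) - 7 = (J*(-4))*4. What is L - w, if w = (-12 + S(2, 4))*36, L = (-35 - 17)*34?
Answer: -436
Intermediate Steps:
S(J, l) = 7 - 16*J (S(J, l) = 7 + (J*(-4))*4 = 7 - 4*J*4 = 7 - 16*J)
L = -1768 (L = -52*34 = -1768)
w = -1332 (w = (-12 + (7 - 16*2))*36 = (-12 + (7 - 32))*36 = (-12 - 25)*36 = -37*36 = -1332)
L - w = -1768 - 1*(-1332) = -1768 + 1332 = -436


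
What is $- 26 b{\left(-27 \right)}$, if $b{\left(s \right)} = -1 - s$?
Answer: $-676$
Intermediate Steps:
$- 26 b{\left(-27 \right)} = - 26 \left(-1 - -27\right) = - 26 \left(-1 + 27\right) = \left(-26\right) 26 = -676$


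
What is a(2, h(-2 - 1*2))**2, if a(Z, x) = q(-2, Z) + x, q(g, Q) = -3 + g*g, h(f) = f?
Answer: 9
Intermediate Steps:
q(g, Q) = -3 + g**2
a(Z, x) = 1 + x (a(Z, x) = (-3 + (-2)**2) + x = (-3 + 4) + x = 1 + x)
a(2, h(-2 - 1*2))**2 = (1 + (-2 - 1*2))**2 = (1 + (-2 - 2))**2 = (1 - 4)**2 = (-3)**2 = 9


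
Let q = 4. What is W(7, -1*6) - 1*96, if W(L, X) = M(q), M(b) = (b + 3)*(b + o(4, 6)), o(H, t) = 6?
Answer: -26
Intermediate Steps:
M(b) = (3 + b)*(6 + b) (M(b) = (b + 3)*(b + 6) = (3 + b)*(6 + b))
W(L, X) = 70 (W(L, X) = 18 + 4² + 9*4 = 18 + 16 + 36 = 70)
W(7, -1*6) - 1*96 = 70 - 1*96 = 70 - 96 = -26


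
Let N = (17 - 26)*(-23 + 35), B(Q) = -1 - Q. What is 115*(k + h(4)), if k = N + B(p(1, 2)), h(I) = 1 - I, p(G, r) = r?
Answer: -13110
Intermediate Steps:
N = -108 (N = -9*12 = -108)
k = -111 (k = -108 + (-1 - 1*2) = -108 + (-1 - 2) = -108 - 3 = -111)
115*(k + h(4)) = 115*(-111 + (1 - 1*4)) = 115*(-111 + (1 - 4)) = 115*(-111 - 3) = 115*(-114) = -13110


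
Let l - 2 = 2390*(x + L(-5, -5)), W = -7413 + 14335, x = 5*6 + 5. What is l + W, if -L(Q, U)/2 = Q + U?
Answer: 138374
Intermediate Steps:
L(Q, U) = -2*Q - 2*U (L(Q, U) = -2*(Q + U) = -2*Q - 2*U)
x = 35 (x = 30 + 5 = 35)
W = 6922
l = 131452 (l = 2 + 2390*(35 + (-2*(-5) - 2*(-5))) = 2 + 2390*(35 + (10 + 10)) = 2 + 2390*(35 + 20) = 2 + 2390*55 = 2 + 131450 = 131452)
l + W = 131452 + 6922 = 138374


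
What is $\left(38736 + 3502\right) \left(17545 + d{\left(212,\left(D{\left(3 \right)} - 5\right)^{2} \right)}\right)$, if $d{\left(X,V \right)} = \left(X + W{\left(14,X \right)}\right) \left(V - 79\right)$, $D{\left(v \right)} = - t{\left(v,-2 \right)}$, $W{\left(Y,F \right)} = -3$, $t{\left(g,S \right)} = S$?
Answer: $123123770$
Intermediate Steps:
$D{\left(v \right)} = 2$ ($D{\left(v \right)} = \left(-1\right) \left(-2\right) = 2$)
$d{\left(X,V \right)} = \left(-79 + V\right) \left(-3 + X\right)$ ($d{\left(X,V \right)} = \left(X - 3\right) \left(V - 79\right) = \left(-3 + X\right) \left(-79 + V\right) = \left(-79 + V\right) \left(-3 + X\right)$)
$\left(38736 + 3502\right) \left(17545 + d{\left(212,\left(D{\left(3 \right)} - 5\right)^{2} \right)}\right) = \left(38736 + 3502\right) \left(17545 + \left(237 - 16748 - 3 \left(2 - 5\right)^{2} + \left(2 - 5\right)^{2} \cdot 212\right)\right) = 42238 \left(17545 + \left(237 - 16748 - 3 \left(-3\right)^{2} + \left(-3\right)^{2} \cdot 212\right)\right) = 42238 \left(17545 + \left(237 - 16748 - 27 + 9 \cdot 212\right)\right) = 42238 \left(17545 + \left(237 - 16748 - 27 + 1908\right)\right) = 42238 \left(17545 - 14630\right) = 42238 \cdot 2915 = 123123770$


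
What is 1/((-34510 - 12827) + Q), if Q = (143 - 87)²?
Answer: -1/44201 ≈ -2.2624e-5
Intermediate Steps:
Q = 3136 (Q = 56² = 3136)
1/((-34510 - 12827) + Q) = 1/((-34510 - 12827) + 3136) = 1/(-47337 + 3136) = 1/(-44201) = -1/44201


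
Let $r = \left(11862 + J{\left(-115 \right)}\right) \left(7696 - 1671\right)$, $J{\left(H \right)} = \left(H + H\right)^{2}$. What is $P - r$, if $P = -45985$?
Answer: $-390237035$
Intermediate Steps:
$J{\left(H \right)} = 4 H^{2}$ ($J{\left(H \right)} = \left(2 H\right)^{2} = 4 H^{2}$)
$r = 390191050$ ($r = \left(11862 + 4 \left(-115\right)^{2}\right) \left(7696 - 1671\right) = \left(11862 + 4 \cdot 13225\right) 6025 = \left(11862 + 52900\right) 6025 = 64762 \cdot 6025 = 390191050$)
$P - r = -45985 - 390191050 = -390237035$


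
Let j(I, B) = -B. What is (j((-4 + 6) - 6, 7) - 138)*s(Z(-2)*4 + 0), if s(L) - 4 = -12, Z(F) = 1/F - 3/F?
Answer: 1160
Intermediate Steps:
Z(F) = -2/F (Z(F) = 1/F - 3/F = -2/F)
s(L) = -8 (s(L) = 4 - 12 = -8)
(j((-4 + 6) - 6, 7) - 138)*s(Z(-2)*4 + 0) = (-1*7 - 138)*(-8) = (-7 - 138)*(-8) = -145*(-8) = 1160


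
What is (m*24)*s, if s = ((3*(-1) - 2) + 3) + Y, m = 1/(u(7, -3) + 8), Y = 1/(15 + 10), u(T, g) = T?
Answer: -392/125 ≈ -3.1360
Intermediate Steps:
Y = 1/25 ≈ 0.040000
m = 1/15 (m = 1/(7 + 8) = 1/15 ≈ 0.066667)
s = -49/25 (s = ((3*(-1) - 2) + 3) + 1/25 = ((-3 - 2) + 3) + 1/25 = (-5 + 3) + 1/25 = -2 + 1/25 = -49/25 ≈ -1.9600)
(m*24)*s = ((1/15)*24)*(-49/25) = (8/5)*(-49/25) = -392/125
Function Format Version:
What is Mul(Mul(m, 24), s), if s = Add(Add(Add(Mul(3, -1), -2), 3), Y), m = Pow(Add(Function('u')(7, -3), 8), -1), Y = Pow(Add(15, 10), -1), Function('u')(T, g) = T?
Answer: Rational(-392, 125) ≈ -3.1360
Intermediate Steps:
Y = Rational(1, 25) (Y = Pow(25, -1) = Rational(1, 25) ≈ 0.040000)
m = Rational(1, 15) (m = Pow(Add(7, 8), -1) = Pow(15, -1) = Rational(1, 15) ≈ 0.066667)
s = Rational(-49, 25) (s = Add(Add(Add(Mul(3, -1), -2), 3), Rational(1, 25)) = Add(Add(Add(-3, -2), 3), Rational(1, 25)) = Add(Add(-5, 3), Rational(1, 25)) = Add(-2, Rational(1, 25)) = Rational(-49, 25) ≈ -1.9600)
Mul(Mul(m, 24), s) = Mul(Mul(Rational(1, 15), 24), Rational(-49, 25)) = Mul(Rational(8, 5), Rational(-49, 25)) = Rational(-392, 125)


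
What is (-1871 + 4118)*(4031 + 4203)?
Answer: 18501798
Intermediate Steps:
(-1871 + 4118)*(4031 + 4203) = 2247*8234 = 18501798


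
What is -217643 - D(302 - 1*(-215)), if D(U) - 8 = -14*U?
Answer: -210413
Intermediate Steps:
D(U) = 8 - 14*U
-217643 - D(302 - 1*(-215)) = -217643 - (8 - 14*(302 - 1*(-215))) = -217643 - (8 - 14*(302 + 215)) = -217643 - (8 - 14*517) = -217643 - (8 - 7238) = -217643 - 1*(-7230) = -217643 + 7230 = -210413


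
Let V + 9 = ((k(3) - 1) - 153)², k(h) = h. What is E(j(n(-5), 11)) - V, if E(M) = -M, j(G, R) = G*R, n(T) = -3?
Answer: -22759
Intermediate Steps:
V = 22792 (V = -9 + ((3 - 1) - 153)² = -9 + (2 - 153)² = -9 + (-151)² = -9 + 22801 = 22792)
E(j(n(-5), 11)) - V = -(-3)*11 - 1*22792 = -1*(-33) - 22792 = 33 - 22792 = -22759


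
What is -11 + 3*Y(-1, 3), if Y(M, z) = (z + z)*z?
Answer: 43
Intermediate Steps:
Y(M, z) = 2*z**2 (Y(M, z) = (2*z)*z = 2*z**2)
-11 + 3*Y(-1, 3) = -11 + 3*(2*3**2) = -11 + 3*(2*9) = -11 + 3*18 = -11 + 54 = 43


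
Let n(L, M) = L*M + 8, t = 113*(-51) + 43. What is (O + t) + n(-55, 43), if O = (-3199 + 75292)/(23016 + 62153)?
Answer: -98262560/12167 ≈ -8076.2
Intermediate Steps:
t = -5720 (t = -5763 + 43 = -5720)
O = 10299/12167 (O = 72093/85169 = 72093*(1/85169) = 10299/12167 ≈ 0.84647)
n(L, M) = 8 + L*M
(O + t) + n(-55, 43) = (10299/12167 - 5720) + (8 - 55*43) = -69584941/12167 + (8 - 2365) = -69584941/12167 - 2357 = -98262560/12167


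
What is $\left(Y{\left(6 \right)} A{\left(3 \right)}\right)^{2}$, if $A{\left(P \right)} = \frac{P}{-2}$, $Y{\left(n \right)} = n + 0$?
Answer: $81$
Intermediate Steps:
$Y{\left(n \right)} = n$
$A{\left(P \right)} = - \frac{P}{2}$ ($A{\left(P \right)} = P \left(- \frac{1}{2}\right) = - \frac{P}{2}$)
$\left(Y{\left(6 \right)} A{\left(3 \right)}\right)^{2} = \left(6 \left(\left(- \frac{1}{2}\right) 3\right)\right)^{2} = \left(6 \left(- \frac{3}{2}\right)\right)^{2} = \left(-9\right)^{2} = 81$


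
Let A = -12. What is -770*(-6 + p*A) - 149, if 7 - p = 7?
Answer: 4471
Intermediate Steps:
p = 0 (p = 7 - 1*7 = 7 - 7 = 0)
-770*(-6 + p*A) - 149 = -770*(-6 + 0*(-12)) - 149 = -770*(-6 + 0) - 149 = -770*(-6) - 149 = 4620 - 149 = 4471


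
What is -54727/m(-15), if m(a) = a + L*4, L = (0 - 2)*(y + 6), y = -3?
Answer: 54727/39 ≈ 1403.3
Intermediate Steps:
L = -6 (L = (0 - 2)*(-3 + 6) = -2*3 = -6)
m(a) = -24 + a (m(a) = a - 6*4 = a - 24 = -24 + a)
-54727/m(-15) = -54727/(-24 - 15) = -54727/(-39) = -54727*(-1/39) = 54727/39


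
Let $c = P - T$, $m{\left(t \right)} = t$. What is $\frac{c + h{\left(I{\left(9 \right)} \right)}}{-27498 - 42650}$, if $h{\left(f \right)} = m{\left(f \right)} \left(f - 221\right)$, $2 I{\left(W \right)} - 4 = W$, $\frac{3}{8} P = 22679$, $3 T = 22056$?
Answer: $- \frac{620773}{841776} \approx -0.73746$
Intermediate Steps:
$T = 7352$ ($T = \frac{1}{3} \cdot 22056 = 7352$)
$P = \frac{181432}{3}$ ($P = \frac{8}{3} \cdot 22679 = \frac{181432}{3} \approx 60477.0$)
$I{\left(W \right)} = 2 + \frac{W}{2}$
$h{\left(f \right)} = f \left(-221 + f\right)$ ($h{\left(f \right)} = f \left(f - 221\right) = f \left(-221 + f\right)$)
$c = \frac{159376}{3}$ ($c = \frac{181432}{3} - 7352 = \frac{159376}{3} \approx 53125.0$)
$\frac{c + h{\left(I{\left(9 \right)} \right)}}{-27498 - 42650} = \frac{\frac{159376}{3} + \left(2 + \frac{1}{2} \cdot 9\right) \left(-221 + \left(2 + \frac{1}{2} \cdot 9\right)\right)}{-27498 - 42650} = \frac{\frac{159376}{3} + \left(2 + \frac{9}{2}\right) \left(-221 + \left(2 + \frac{9}{2}\right)\right)}{-70148} = \left(\frac{159376}{3} + \frac{13 \left(-221 + \frac{13}{2}\right)}{2}\right) \left(- \frac{1}{70148}\right) = \left(\frac{159376}{3} + \frac{13}{2} \left(- \frac{429}{2}\right)\right) \left(- \frac{1}{70148}\right) = \left(\frac{159376}{3} - \frac{5577}{4}\right) \left(- \frac{1}{70148}\right) = \frac{620773}{12} \left(- \frac{1}{70148}\right) = - \frac{620773}{841776}$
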